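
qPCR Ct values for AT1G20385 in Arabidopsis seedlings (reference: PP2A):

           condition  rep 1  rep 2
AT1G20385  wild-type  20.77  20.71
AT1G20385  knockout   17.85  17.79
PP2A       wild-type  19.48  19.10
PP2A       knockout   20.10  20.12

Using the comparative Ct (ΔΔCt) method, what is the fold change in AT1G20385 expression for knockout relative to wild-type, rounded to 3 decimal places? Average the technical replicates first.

Mean Ct: AT1G20385 wild-type 20.740; AT1G20385 knockout 17.820; PP2A wild-type 19.290; PP2A knockout 20.110
ΔCt(wild-type) = 20.740 − 19.290 = 1.450
ΔCt(knockout) = 17.820 − 20.110 = -2.290
ΔΔCt = -2.290 − 1.450 = -3.740
Fold change = 2^(−(-3.740)) = 2^3.740 = 13.3614

13.361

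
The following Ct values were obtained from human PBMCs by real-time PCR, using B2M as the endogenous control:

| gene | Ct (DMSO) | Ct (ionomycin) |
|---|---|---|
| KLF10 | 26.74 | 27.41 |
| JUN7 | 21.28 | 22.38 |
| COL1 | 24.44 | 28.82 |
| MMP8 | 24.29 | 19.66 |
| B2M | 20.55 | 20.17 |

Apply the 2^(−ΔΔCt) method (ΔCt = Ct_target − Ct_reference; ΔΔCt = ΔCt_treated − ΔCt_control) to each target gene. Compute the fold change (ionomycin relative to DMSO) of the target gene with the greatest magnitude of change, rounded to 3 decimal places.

KLF10: ΔΔCt = (27.41−20.17) − (26.74−20.55) = 7.24 − 6.19 = 1.05; fold change = 2^-1.05 = 0.483
JUN7: ΔΔCt = (22.38−20.17) − (21.28−20.55) = 2.21 − 0.73 = 1.48; fold change = 2^-1.48 = 0.358
COL1: ΔΔCt = (28.82−20.17) − (24.44−20.55) = 8.65 − 3.89 = 4.76; fold change = 2^-4.76 = 0.037
MMP8: ΔΔCt = (19.66−20.17) − (24.29−20.55) = -0.51 − 3.74 = -4.25; fold change = 2^4.25 = 19.027
COL1 has the largest |ΔΔCt| = 4.76.

0.037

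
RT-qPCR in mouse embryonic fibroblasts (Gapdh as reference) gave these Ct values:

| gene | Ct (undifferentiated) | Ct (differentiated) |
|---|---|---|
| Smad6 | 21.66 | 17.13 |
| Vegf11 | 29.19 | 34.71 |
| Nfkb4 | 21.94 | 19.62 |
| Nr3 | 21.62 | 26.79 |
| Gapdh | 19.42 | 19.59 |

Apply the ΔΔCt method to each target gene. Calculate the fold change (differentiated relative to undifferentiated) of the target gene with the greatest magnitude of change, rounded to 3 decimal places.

Smad6: ΔΔCt = (17.13−19.59) − (21.66−19.42) = -2.46 − 2.24 = -4.70; fold change = 2^4.70 = 25.992
Vegf11: ΔΔCt = (34.71−19.59) − (29.19−19.42) = 15.12 − 9.77 = 5.35; fold change = 2^-5.35 = 0.025
Nfkb4: ΔΔCt = (19.62−19.59) − (21.94−19.42) = 0.03 − 2.52 = -2.49; fold change = 2^2.49 = 5.618
Nr3: ΔΔCt = (26.79−19.59) − (21.62−19.42) = 7.20 − 2.20 = 5.00; fold change = 2^-5.00 = 0.031
Vegf11 has the largest |ΔΔCt| = 5.35.

0.025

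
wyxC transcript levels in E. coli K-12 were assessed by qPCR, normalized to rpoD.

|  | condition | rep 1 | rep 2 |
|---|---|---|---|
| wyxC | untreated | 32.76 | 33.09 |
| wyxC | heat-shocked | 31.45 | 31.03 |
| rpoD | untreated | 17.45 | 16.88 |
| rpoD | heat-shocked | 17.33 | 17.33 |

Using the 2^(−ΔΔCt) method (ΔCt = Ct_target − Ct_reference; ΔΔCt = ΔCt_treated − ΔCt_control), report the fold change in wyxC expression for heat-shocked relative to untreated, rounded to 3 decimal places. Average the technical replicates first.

3.605

Mean Ct: wyxC untreated 32.925; wyxC heat-shocked 31.240; rpoD untreated 17.165; rpoD heat-shocked 17.330
ΔCt(untreated) = 32.925 − 17.165 = 15.760
ΔCt(heat-shocked) = 31.240 − 17.330 = 13.910
ΔΔCt = 13.910 − 15.760 = -1.850
Fold change = 2^(−(-1.850)) = 2^1.850 = 3.6050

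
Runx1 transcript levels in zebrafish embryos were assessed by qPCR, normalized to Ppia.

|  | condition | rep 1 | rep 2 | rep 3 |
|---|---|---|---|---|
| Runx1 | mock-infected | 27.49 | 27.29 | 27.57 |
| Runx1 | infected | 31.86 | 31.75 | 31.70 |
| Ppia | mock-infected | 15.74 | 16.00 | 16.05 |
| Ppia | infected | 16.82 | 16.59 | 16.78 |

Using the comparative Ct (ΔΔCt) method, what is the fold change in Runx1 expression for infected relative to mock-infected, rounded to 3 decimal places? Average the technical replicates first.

0.087

Mean Ct: Runx1 mock-infected 27.450; Runx1 infected 31.770; Ppia mock-infected 15.930; Ppia infected 16.730
ΔCt(mock-infected) = 27.450 − 15.930 = 11.520
ΔCt(infected) = 31.770 − 16.730 = 15.040
ΔΔCt = 15.040 − 11.520 = 3.520
Fold change = 2^(−3.520) = 0.0872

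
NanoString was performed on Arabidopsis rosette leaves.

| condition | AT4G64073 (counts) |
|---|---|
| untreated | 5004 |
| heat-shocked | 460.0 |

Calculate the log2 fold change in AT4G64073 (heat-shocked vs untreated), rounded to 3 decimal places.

Fold change = 460.0 / 5004 = 0.0919
log2(0.0919) = -3.4434

-3.443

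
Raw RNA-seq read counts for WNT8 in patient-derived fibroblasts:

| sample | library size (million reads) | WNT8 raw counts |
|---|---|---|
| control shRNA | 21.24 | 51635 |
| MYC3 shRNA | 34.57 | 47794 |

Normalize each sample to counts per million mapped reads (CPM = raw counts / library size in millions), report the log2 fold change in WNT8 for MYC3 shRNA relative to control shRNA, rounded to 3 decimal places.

-0.814

CPM(control shRNA) = 51635 / 21.24 = 2431.0264
CPM(MYC3 shRNA) = 47794 / 34.57 = 1382.5282
Fold change = 1382.5282 / 2431.0264 = 0.56870
log2(0.56870) = -0.8143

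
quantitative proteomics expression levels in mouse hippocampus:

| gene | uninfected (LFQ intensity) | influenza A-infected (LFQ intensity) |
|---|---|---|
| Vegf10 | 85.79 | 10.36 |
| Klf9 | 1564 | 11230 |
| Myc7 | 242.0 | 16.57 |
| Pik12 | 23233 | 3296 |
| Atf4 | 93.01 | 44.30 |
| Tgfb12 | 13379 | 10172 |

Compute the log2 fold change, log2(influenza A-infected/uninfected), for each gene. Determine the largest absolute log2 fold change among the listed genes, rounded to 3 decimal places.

log2(10.36/85.79) = -3.050  (Vegf10)
log2(11230/1564) = 2.844  (Klf9)
log2(16.57/242.0) = -3.868  (Myc7)
log2(3296/23233) = -2.817  (Pik12)
log2(44.30/93.01) = -1.070  (Atf4)
log2(10172/13379) = -0.395  (Tgfb12)
The largest magnitude belongs to Myc7.

3.868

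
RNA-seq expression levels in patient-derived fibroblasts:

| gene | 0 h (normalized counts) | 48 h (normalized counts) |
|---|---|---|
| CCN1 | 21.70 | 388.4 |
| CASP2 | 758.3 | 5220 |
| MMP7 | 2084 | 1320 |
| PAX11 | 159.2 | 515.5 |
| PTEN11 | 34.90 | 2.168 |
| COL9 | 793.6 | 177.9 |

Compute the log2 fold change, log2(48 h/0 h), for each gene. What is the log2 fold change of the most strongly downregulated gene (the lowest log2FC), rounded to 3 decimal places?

log2(388.4/21.70) = 4.162  (CCN1)
log2(5220/758.3) = 2.783  (CASP2)
log2(1320/2084) = -0.659  (MMP7)
log2(515.5/159.2) = 1.695  (PAX11)
log2(2.168/34.90) = -4.009  (PTEN11)
log2(177.9/793.6) = -2.157  (COL9)
PTEN11 is most strongly downregulated.

-4.009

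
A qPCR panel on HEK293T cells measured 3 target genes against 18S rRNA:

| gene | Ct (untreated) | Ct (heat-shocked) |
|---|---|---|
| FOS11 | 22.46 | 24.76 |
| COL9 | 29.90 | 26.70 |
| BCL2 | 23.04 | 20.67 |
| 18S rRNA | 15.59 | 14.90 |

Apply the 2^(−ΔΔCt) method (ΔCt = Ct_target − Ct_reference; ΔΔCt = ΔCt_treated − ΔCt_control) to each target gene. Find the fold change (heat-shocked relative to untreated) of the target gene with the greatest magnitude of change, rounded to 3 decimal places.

FOS11: ΔΔCt = (24.76−14.90) − (22.46−15.59) = 9.86 − 6.87 = 2.99; fold change = 2^-2.99 = 0.126
COL9: ΔΔCt = (26.70−14.90) − (29.90−15.59) = 11.80 − 14.31 = -2.51; fold change = 2^2.51 = 5.696
BCL2: ΔΔCt = (20.67−14.90) − (23.04−15.59) = 5.77 − 7.45 = -1.68; fold change = 2^1.68 = 3.204
FOS11 has the largest |ΔΔCt| = 2.99.

0.126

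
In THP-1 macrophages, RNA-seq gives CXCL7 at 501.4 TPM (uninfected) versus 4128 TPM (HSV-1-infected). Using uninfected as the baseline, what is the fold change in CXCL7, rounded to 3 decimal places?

Fold change = 4128 / 501.4 = 8.2329
CXCL7 is upregulated.

8.233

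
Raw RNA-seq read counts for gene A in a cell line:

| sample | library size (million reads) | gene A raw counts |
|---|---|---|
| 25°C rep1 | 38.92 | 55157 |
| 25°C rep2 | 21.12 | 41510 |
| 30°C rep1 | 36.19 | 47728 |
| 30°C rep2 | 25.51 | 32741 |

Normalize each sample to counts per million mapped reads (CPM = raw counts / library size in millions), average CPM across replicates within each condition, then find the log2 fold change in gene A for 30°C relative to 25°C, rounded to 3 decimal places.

-0.378

CPM(25°C rep1) = 55157 / 38.92 = 1417.1891
CPM(25°C rep2) = 41510 / 21.12 = 1965.4356
CPM(30°C rep1) = 47728 / 36.19 = 1318.8174
CPM(30°C rep2) = 32741 / 25.51 = 1283.4575
mean CPM(25°C) = 1691.3124; mean CPM(30°C) = 1301.1374
Fold change = 1301.1374 / 1691.3124 = 0.76931
log2(0.76931) = -0.3784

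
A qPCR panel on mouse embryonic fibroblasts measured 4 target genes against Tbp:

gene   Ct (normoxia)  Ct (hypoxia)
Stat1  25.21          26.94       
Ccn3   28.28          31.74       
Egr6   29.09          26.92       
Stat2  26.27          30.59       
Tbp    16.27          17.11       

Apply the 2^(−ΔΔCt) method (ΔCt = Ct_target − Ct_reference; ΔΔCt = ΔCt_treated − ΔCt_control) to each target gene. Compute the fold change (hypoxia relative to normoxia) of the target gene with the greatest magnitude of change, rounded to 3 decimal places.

Stat1: ΔΔCt = (26.94−17.11) − (25.21−16.27) = 9.83 − 8.94 = 0.89; fold change = 2^-0.89 = 0.540
Ccn3: ΔΔCt = (31.74−17.11) − (28.28−16.27) = 14.63 − 12.01 = 2.62; fold change = 2^-2.62 = 0.163
Egr6: ΔΔCt = (26.92−17.11) − (29.09−16.27) = 9.81 − 12.82 = -3.01; fold change = 2^3.01 = 8.056
Stat2: ΔΔCt = (30.59−17.11) − (26.27−16.27) = 13.48 − 10.00 = 3.48; fold change = 2^-3.48 = 0.090
Stat2 has the largest |ΔΔCt| = 3.48.

0.090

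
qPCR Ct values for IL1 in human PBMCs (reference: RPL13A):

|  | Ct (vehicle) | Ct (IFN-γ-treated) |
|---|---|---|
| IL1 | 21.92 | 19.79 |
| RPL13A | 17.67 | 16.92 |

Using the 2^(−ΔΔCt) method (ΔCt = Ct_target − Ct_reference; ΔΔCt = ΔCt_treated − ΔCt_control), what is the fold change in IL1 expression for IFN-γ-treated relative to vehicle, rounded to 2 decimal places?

2.60

ΔCt(vehicle) = 21.920 − 17.670 = 4.250
ΔCt(IFN-γ-treated) = 19.790 − 16.920 = 2.870
ΔΔCt = 2.870 − 4.250 = -1.380
Fold change = 2^(−(-1.380)) = 2^1.380 = 2.603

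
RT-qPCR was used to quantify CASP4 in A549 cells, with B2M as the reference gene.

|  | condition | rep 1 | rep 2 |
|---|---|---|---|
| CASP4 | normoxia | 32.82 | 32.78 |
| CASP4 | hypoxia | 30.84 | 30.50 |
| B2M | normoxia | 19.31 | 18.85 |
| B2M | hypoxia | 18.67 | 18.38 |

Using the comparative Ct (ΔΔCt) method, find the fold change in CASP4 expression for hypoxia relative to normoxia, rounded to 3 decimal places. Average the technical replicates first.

2.979

Mean Ct: CASP4 normoxia 32.800; CASP4 hypoxia 30.670; B2M normoxia 19.080; B2M hypoxia 18.525
ΔCt(normoxia) = 32.800 − 19.080 = 13.720
ΔCt(hypoxia) = 30.670 − 18.525 = 12.145
ΔΔCt = 12.145 − 13.720 = -1.575
Fold change = 2^(−(-1.575)) = 2^1.575 = 2.9794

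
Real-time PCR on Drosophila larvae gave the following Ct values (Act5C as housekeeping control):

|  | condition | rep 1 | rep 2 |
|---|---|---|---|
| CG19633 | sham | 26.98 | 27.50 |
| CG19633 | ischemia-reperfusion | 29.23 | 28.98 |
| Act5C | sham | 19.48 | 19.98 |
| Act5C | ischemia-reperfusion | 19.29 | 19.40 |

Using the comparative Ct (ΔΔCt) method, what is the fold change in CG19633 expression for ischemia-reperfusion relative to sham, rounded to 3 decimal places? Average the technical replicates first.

0.210

Mean Ct: CG19633 sham 27.240; CG19633 ischemia-reperfusion 29.105; Act5C sham 19.730; Act5C ischemia-reperfusion 19.345
ΔCt(sham) = 27.240 − 19.730 = 7.510
ΔCt(ischemia-reperfusion) = 29.105 − 19.345 = 9.760
ΔΔCt = 9.760 − 7.510 = 2.250
Fold change = 2^(−2.250) = 0.2102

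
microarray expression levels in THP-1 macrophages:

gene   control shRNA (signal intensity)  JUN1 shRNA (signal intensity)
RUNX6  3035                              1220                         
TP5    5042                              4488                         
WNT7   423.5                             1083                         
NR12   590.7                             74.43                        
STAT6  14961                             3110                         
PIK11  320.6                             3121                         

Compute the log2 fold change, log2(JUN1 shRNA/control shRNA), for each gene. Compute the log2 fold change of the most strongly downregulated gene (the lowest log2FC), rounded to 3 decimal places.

log2(1220/3035) = -1.315  (RUNX6)
log2(4488/5042) = -0.168  (TP5)
log2(1083/423.5) = 1.355  (WNT7)
log2(74.43/590.7) = -2.988  (NR12)
log2(3110/14961) = -2.266  (STAT6)
log2(3121/320.6) = 3.283  (PIK11)
NR12 is most strongly downregulated.

-2.988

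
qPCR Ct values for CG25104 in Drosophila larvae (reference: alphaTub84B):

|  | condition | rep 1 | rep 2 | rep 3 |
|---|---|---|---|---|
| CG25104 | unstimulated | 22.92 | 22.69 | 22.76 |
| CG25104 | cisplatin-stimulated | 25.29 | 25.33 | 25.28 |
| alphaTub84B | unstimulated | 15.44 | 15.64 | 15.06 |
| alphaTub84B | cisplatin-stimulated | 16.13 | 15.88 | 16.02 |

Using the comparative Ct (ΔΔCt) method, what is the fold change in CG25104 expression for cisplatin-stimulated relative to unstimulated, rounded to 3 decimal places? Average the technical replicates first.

0.272

Mean Ct: CG25104 unstimulated 22.790; CG25104 cisplatin-stimulated 25.300; alphaTub84B unstimulated 15.380; alphaTub84B cisplatin-stimulated 16.010
ΔCt(unstimulated) = 22.790 − 15.380 = 7.410
ΔCt(cisplatin-stimulated) = 25.300 − 16.010 = 9.290
ΔΔCt = 9.290 − 7.410 = 1.880
Fold change = 2^(−1.880) = 0.2717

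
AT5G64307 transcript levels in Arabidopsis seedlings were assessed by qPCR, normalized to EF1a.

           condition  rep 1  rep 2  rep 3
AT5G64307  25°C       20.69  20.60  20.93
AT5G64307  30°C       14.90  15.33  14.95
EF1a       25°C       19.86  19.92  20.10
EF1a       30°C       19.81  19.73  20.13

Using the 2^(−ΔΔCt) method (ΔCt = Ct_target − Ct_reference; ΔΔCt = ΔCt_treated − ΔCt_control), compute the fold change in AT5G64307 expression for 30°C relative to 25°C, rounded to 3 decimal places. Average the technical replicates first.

Mean Ct: AT5G64307 25°C 20.740; AT5G64307 30°C 15.060; EF1a 25°C 19.960; EF1a 30°C 19.890
ΔCt(25°C) = 20.740 − 19.960 = 0.780
ΔCt(30°C) = 15.060 − 19.890 = -4.830
ΔΔCt = -4.830 − 0.780 = -5.610
Fold change = 2^(−(-5.610)) = 2^5.610 = 48.8403

48.840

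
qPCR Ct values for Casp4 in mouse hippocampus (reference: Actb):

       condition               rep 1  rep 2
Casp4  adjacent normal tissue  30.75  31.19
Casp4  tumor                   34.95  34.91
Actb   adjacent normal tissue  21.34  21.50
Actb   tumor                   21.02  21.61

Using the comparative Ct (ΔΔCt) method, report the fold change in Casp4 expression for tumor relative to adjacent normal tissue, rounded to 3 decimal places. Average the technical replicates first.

Mean Ct: Casp4 adjacent normal tissue 30.970; Casp4 tumor 34.930; Actb adjacent normal tissue 21.420; Actb tumor 21.315
ΔCt(adjacent normal tissue) = 30.970 − 21.420 = 9.550
ΔCt(tumor) = 34.930 − 21.315 = 13.615
ΔΔCt = 13.615 − 9.550 = 4.065
Fold change = 2^(−4.065) = 0.0597

0.060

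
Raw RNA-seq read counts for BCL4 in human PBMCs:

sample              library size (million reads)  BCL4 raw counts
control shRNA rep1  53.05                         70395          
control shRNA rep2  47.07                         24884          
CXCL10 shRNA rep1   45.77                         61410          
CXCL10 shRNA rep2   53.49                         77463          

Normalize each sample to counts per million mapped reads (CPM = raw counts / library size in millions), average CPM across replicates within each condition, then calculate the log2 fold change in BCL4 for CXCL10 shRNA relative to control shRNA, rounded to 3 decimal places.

0.588

CPM(control shRNA rep1) = 70395 / 53.05 = 1326.9557
CPM(control shRNA rep2) = 24884 / 47.07 = 528.6594
CPM(CXCL10 shRNA rep1) = 61410 / 45.77 = 1341.7085
CPM(CXCL10 shRNA rep2) = 77463 / 53.49 = 1448.1772
mean CPM(control shRNA) = 927.8076; mean CPM(CXCL10 shRNA) = 1394.9429
Fold change = 1394.9429 / 927.8076 = 1.50348
log2(1.50348) = 0.5883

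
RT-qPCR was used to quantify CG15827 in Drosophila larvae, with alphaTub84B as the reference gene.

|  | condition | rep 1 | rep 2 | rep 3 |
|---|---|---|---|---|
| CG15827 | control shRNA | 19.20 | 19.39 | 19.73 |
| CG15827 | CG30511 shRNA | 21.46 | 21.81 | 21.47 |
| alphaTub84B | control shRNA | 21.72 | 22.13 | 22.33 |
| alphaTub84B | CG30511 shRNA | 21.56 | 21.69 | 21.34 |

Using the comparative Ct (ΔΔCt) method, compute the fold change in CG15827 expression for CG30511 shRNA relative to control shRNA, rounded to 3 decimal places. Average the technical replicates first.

0.157

Mean Ct: CG15827 control shRNA 19.440; CG15827 CG30511 shRNA 21.580; alphaTub84B control shRNA 22.060; alphaTub84B CG30511 shRNA 21.530
ΔCt(control shRNA) = 19.440 − 22.060 = -2.620
ΔCt(CG30511 shRNA) = 21.580 − 21.530 = 0.050
ΔΔCt = 0.050 − (-2.620) = 2.670
Fold change = 2^(−2.670) = 0.1571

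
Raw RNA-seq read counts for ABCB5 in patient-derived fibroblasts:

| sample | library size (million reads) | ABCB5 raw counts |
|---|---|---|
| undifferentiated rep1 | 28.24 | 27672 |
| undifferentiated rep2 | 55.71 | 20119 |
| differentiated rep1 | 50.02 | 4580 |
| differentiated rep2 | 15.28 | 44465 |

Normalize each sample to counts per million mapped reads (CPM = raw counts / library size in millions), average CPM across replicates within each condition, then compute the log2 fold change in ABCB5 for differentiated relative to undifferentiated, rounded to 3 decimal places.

CPM(undifferentiated rep1) = 27672 / 28.24 = 979.8867
CPM(undifferentiated rep2) = 20119 / 55.71 = 361.1380
CPM(differentiated rep1) = 4580 / 50.02 = 91.5634
CPM(differentiated rep2) = 44465 / 15.28 = 2910.0131
mean CPM(undifferentiated) = 670.5124; mean CPM(differentiated) = 1500.7882
Fold change = 1500.7882 / 670.5124 = 2.23827
log2(2.23827) = 1.1624

1.162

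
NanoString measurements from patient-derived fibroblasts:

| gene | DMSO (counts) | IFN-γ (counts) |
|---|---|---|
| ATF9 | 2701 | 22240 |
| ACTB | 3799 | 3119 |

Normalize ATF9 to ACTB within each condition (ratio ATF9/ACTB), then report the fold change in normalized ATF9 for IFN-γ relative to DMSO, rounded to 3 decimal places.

ATF9/ACTB (DMSO) = 2701 / 3799 = 0.71098
ATF9/ACTB (IFN-γ) = 22240 / 3119 = 7.1305
Fold change = 7.1305 / 0.71098 = 10.0291

10.029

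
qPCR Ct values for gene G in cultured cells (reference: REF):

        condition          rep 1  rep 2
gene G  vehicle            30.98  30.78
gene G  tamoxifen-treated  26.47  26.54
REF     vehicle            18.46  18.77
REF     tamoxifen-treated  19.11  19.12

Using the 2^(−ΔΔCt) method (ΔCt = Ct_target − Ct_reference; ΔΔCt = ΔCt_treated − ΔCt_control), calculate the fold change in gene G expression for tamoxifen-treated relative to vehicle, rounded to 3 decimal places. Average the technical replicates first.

Mean Ct: gene G vehicle 30.880; gene G tamoxifen-treated 26.505; REF vehicle 18.615; REF tamoxifen-treated 19.115
ΔCt(vehicle) = 30.880 − 18.615 = 12.265
ΔCt(tamoxifen-treated) = 26.505 − 19.115 = 7.390
ΔΔCt = 7.390 − 12.265 = -4.875
Fold change = 2^(−(-4.875)) = 2^4.875 = 29.3441

29.344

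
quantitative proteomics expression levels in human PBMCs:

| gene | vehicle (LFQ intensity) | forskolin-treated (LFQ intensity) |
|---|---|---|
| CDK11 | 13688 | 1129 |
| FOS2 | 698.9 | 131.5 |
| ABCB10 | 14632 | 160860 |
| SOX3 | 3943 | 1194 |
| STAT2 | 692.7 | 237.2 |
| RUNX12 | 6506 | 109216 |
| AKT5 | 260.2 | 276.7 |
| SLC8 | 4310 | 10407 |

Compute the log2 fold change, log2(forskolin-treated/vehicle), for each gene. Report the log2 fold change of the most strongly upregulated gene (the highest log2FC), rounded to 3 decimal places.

4.069

log2(1129/13688) = -3.600  (CDK11)
log2(131.5/698.9) = -2.410  (FOS2)
log2(160860/14632) = 3.459  (ABCB10)
log2(1194/3943) = -1.723  (SOX3)
log2(237.2/692.7) = -1.546  (STAT2)
log2(109216/6506) = 4.069  (RUNX12)
log2(276.7/260.2) = 0.089  (AKT5)
log2(10407/4310) = 1.272  (SLC8)
RUNX12 is most strongly upregulated.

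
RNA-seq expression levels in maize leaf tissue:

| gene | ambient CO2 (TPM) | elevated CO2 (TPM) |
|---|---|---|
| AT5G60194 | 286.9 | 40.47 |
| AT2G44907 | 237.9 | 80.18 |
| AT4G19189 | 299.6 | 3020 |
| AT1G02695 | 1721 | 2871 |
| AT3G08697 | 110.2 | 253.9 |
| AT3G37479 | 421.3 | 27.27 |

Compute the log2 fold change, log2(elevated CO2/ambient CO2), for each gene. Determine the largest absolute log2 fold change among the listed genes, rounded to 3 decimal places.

log2(40.47/286.9) = -2.826  (AT5G60194)
log2(80.18/237.9) = -1.569  (AT2G44907)
log2(3020/299.6) = 3.333  (AT4G19189)
log2(2871/1721) = 0.738  (AT1G02695)
log2(253.9/110.2) = 1.204  (AT3G08697)
log2(27.27/421.3) = -3.949  (AT3G37479)
The largest magnitude belongs to AT3G37479.

3.949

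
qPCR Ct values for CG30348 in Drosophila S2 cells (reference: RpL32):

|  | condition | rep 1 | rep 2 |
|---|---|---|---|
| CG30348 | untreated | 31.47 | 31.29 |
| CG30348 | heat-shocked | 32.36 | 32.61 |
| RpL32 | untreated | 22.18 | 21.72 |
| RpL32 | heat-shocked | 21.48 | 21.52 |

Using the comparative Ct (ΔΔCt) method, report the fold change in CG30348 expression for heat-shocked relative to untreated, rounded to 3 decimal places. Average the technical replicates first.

Mean Ct: CG30348 untreated 31.380; CG30348 heat-shocked 32.485; RpL32 untreated 21.950; RpL32 heat-shocked 21.500
ΔCt(untreated) = 31.380 − 21.950 = 9.430
ΔCt(heat-shocked) = 32.485 − 21.500 = 10.985
ΔΔCt = 10.985 − 9.430 = 1.555
Fold change = 2^(−1.555) = 0.3403

0.340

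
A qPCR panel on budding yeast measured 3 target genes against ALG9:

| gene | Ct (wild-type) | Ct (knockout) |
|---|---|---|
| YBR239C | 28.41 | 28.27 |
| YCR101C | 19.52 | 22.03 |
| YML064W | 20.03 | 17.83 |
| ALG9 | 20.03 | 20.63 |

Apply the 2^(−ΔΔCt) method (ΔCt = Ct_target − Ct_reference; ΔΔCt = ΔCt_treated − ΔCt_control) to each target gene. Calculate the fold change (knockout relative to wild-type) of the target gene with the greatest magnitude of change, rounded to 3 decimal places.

YBR239C: ΔΔCt = (28.27−20.63) − (28.41−20.03) = 7.64 − 8.38 = -0.74; fold change = 2^0.74 = 1.670
YCR101C: ΔΔCt = (22.03−20.63) − (19.52−20.03) = 1.40 − (-0.51) = 1.91; fold change = 2^-1.91 = 0.266
YML064W: ΔΔCt = (17.83−20.63) − (20.03−20.03) = -2.80 − 0.00 = -2.80; fold change = 2^2.80 = 6.964
YML064W has the largest |ΔΔCt| = 2.80.

6.964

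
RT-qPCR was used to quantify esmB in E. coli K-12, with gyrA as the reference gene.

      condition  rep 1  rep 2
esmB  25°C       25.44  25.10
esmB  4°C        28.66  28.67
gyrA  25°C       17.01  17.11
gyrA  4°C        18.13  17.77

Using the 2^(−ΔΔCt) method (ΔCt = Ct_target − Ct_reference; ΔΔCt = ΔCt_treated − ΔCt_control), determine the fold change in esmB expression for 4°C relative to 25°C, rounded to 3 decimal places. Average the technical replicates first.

Mean Ct: esmB 25°C 25.270; esmB 4°C 28.665; gyrA 25°C 17.060; gyrA 4°C 17.950
ΔCt(25°C) = 25.270 − 17.060 = 8.210
ΔCt(4°C) = 28.665 − 17.950 = 10.715
ΔΔCt = 10.715 − 8.210 = 2.505
Fold change = 2^(−2.505) = 0.1762

0.176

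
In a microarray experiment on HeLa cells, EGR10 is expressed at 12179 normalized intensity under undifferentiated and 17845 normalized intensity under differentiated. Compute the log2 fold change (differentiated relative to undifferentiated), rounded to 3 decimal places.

Fold change = 17845 / 12179 = 1.4652
log2(1.4652) = 0.5511

0.551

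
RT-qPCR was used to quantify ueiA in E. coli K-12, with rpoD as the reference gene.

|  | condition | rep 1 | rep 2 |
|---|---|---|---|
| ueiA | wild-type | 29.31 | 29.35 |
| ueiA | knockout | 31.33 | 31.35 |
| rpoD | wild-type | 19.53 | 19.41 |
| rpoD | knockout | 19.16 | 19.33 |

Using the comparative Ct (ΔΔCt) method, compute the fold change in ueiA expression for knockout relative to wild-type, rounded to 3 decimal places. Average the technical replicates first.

0.212

Mean Ct: ueiA wild-type 29.330; ueiA knockout 31.340; rpoD wild-type 19.470; rpoD knockout 19.245
ΔCt(wild-type) = 29.330 − 19.470 = 9.860
ΔCt(knockout) = 31.340 − 19.245 = 12.095
ΔΔCt = 12.095 − 9.860 = 2.235
Fold change = 2^(−2.235) = 0.2124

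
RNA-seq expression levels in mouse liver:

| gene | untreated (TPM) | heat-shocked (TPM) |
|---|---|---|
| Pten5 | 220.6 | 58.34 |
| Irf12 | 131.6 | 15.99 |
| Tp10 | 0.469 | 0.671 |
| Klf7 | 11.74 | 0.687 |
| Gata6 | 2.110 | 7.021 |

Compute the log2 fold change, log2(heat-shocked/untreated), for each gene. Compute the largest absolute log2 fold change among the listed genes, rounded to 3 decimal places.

4.095

log2(58.34/220.6) = -1.919  (Pten5)
log2(15.99/131.6) = -3.041  (Irf12)
log2(0.671/0.469) = 0.517  (Tp10)
log2(0.687/11.74) = -4.095  (Klf7)
log2(7.021/2.110) = 1.734  (Gata6)
The largest magnitude belongs to Klf7.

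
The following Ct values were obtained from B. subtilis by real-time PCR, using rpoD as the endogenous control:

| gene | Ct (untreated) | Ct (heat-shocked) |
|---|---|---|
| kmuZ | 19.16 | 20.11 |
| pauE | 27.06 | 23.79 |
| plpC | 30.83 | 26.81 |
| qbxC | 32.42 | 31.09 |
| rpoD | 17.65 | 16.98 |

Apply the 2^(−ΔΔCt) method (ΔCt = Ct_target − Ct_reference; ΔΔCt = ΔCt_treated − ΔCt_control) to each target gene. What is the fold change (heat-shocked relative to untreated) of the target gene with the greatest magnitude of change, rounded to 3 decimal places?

10.196

kmuZ: ΔΔCt = (20.11−16.98) − (19.16−17.65) = 3.13 − 1.51 = 1.62; fold change = 2^-1.62 = 0.325
pauE: ΔΔCt = (23.79−16.98) − (27.06−17.65) = 6.81 − 9.41 = -2.60; fold change = 2^2.60 = 6.063
plpC: ΔΔCt = (26.81−16.98) − (30.83−17.65) = 9.83 − 13.18 = -3.35; fold change = 2^3.35 = 10.196
qbxC: ΔΔCt = (31.09−16.98) − (32.42−17.65) = 14.11 − 14.77 = -0.66; fold change = 2^0.66 = 1.580
plpC has the largest |ΔΔCt| = 3.35.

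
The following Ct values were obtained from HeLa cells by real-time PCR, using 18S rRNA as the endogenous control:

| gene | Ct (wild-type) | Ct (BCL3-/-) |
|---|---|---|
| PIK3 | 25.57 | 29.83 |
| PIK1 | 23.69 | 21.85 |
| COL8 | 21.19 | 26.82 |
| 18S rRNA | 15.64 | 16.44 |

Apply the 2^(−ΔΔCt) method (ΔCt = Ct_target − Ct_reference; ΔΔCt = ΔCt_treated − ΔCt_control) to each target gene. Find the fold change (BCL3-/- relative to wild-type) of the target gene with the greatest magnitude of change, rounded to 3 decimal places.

PIK3: ΔΔCt = (29.83−16.44) − (25.57−15.64) = 13.39 − 9.93 = 3.46; fold change = 2^-3.46 = 0.091
PIK1: ΔΔCt = (21.85−16.44) − (23.69−15.64) = 5.41 − 8.05 = -2.64; fold change = 2^2.64 = 6.233
COL8: ΔΔCt = (26.82−16.44) − (21.19−15.64) = 10.38 − 5.55 = 4.83; fold change = 2^-4.83 = 0.035
COL8 has the largest |ΔΔCt| = 4.83.

0.035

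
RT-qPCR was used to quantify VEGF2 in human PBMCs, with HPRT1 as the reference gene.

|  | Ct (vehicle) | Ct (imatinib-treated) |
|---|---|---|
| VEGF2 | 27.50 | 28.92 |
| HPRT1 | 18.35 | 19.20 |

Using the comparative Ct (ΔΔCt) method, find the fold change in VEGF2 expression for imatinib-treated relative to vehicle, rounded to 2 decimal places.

ΔCt(vehicle) = 27.500 − 18.350 = 9.150
ΔCt(imatinib-treated) = 28.920 − 19.200 = 9.720
ΔΔCt = 9.720 − 9.150 = 0.570
Fold change = 2^(−0.570) = 0.674

0.67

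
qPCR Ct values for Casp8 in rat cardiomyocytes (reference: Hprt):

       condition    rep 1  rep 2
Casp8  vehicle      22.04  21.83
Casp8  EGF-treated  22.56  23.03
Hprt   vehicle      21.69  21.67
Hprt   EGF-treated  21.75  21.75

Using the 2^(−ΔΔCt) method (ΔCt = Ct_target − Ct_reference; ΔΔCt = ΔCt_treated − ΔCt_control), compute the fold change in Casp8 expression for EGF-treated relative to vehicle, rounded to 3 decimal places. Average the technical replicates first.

0.578

Mean Ct: Casp8 vehicle 21.935; Casp8 EGF-treated 22.795; Hprt vehicle 21.680; Hprt EGF-treated 21.750
ΔCt(vehicle) = 21.935 − 21.680 = 0.255
ΔCt(EGF-treated) = 22.795 − 21.750 = 1.045
ΔΔCt = 1.045 − 0.255 = 0.790
Fold change = 2^(−0.790) = 0.5783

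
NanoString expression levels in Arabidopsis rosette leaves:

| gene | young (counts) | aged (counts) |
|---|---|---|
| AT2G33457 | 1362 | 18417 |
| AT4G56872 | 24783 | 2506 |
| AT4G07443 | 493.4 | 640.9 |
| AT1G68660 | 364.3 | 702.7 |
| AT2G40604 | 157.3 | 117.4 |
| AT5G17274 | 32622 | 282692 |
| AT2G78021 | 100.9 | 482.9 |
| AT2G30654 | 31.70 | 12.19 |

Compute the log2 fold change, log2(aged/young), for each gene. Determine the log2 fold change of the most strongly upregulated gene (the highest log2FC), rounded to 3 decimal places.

log2(18417/1362) = 3.757  (AT2G33457)
log2(2506/24783) = -3.306  (AT4G56872)
log2(640.9/493.4) = 0.377  (AT4G07443)
log2(702.7/364.3) = 0.948  (AT1G68660)
log2(117.4/157.3) = -0.422  (AT2G40604)
log2(282692/32622) = 3.115  (AT5G17274)
log2(482.9/100.9) = 2.259  (AT2G78021)
log2(12.19/31.70) = -1.379  (AT2G30654)
AT2G33457 is most strongly upregulated.

3.757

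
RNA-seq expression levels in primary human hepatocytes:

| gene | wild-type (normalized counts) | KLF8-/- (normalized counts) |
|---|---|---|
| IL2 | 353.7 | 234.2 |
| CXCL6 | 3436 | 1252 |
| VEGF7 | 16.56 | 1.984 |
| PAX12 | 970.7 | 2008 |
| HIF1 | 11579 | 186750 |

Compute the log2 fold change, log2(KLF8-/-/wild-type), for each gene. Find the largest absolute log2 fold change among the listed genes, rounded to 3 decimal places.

log2(234.2/353.7) = -0.595  (IL2)
log2(1252/3436) = -1.456  (CXCL6)
log2(1.984/16.56) = -3.061  (VEGF7)
log2(2008/970.7) = 1.049  (PAX12)
log2(186750/11579) = 4.012  (HIF1)
The largest magnitude belongs to HIF1.

4.012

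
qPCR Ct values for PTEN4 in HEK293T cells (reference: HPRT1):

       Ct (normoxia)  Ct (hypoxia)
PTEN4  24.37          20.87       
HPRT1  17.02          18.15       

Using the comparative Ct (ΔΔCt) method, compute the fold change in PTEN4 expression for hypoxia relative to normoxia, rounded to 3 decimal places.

24.761

ΔCt(normoxia) = 24.370 − 17.020 = 7.350
ΔCt(hypoxia) = 20.870 − 18.150 = 2.720
ΔΔCt = 2.720 − 7.350 = -4.630
Fold change = 2^(−(-4.630)) = 2^4.630 = 24.7610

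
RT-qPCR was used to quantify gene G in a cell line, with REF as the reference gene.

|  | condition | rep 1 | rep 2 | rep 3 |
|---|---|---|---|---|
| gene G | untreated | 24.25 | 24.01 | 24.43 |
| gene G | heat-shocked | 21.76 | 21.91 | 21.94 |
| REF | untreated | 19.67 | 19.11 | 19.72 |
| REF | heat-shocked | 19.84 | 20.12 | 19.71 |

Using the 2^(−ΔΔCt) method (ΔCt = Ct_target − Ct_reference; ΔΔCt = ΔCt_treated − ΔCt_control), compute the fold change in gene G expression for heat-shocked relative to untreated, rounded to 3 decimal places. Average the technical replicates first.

6.727

Mean Ct: gene G untreated 24.230; gene G heat-shocked 21.870; REF untreated 19.500; REF heat-shocked 19.890
ΔCt(untreated) = 24.230 − 19.500 = 4.730
ΔCt(heat-shocked) = 21.870 − 19.890 = 1.980
ΔΔCt = 1.980 − 4.730 = -2.750
Fold change = 2^(−(-2.750)) = 2^2.750 = 6.7272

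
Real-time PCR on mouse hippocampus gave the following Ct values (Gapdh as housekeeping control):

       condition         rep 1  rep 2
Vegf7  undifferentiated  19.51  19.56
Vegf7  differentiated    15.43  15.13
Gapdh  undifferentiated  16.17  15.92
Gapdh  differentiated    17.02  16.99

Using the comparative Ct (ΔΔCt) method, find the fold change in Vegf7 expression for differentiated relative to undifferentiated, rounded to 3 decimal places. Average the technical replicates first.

37.143

Mean Ct: Vegf7 undifferentiated 19.535; Vegf7 differentiated 15.280; Gapdh undifferentiated 16.045; Gapdh differentiated 17.005
ΔCt(undifferentiated) = 19.535 − 16.045 = 3.490
ΔCt(differentiated) = 15.280 − 17.005 = -1.725
ΔΔCt = -1.725 − 3.490 = -5.215
Fold change = 2^(−(-5.215)) = 2^5.215 = 37.1425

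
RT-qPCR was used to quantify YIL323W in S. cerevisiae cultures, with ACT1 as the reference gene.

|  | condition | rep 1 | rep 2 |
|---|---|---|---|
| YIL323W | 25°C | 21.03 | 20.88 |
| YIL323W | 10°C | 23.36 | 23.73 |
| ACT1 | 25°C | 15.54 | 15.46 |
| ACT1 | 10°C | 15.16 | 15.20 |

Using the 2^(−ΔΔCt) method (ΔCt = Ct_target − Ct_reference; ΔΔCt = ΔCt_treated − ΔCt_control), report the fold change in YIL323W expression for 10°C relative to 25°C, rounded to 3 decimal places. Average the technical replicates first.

0.133

Mean Ct: YIL323W 25°C 20.955; YIL323W 10°C 23.545; ACT1 25°C 15.500; ACT1 10°C 15.180
ΔCt(25°C) = 20.955 − 15.500 = 5.455
ΔCt(10°C) = 23.545 − 15.180 = 8.365
ΔΔCt = 8.365 − 5.455 = 2.910
Fold change = 2^(−2.910) = 0.1330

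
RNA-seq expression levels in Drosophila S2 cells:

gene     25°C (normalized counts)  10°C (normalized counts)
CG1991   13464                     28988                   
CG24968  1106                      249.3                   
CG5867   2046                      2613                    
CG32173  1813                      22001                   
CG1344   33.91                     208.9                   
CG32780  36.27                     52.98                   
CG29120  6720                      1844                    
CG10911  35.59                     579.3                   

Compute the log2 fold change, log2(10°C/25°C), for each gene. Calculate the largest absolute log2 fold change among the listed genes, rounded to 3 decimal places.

4.025

log2(28988/13464) = 1.106  (CG1991)
log2(249.3/1106) = -2.149  (CG24968)
log2(2613/2046) = 0.353  (CG5867)
log2(22001/1813) = 3.601  (CG32173)
log2(208.9/33.91) = 2.623  (CG1344)
log2(52.98/36.27) = 0.547  (CG32780)
log2(1844/6720) = -1.866  (CG29120)
log2(579.3/35.59) = 4.025  (CG10911)
The largest magnitude belongs to CG10911.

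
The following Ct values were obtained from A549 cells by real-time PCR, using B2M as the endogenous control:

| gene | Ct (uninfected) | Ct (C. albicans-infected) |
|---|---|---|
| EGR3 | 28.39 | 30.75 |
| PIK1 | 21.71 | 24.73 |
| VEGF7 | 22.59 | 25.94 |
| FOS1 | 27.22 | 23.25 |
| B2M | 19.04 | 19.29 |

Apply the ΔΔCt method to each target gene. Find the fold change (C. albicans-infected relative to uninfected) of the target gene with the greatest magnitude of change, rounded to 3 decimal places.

EGR3: ΔΔCt = (30.75−19.29) − (28.39−19.04) = 11.46 − 9.35 = 2.11; fold change = 2^-2.11 = 0.232
PIK1: ΔΔCt = (24.73−19.29) − (21.71−19.04) = 5.44 − 2.67 = 2.77; fold change = 2^-2.77 = 0.147
VEGF7: ΔΔCt = (25.94−19.29) − (22.59−19.04) = 6.65 − 3.55 = 3.10; fold change = 2^-3.10 = 0.117
FOS1: ΔΔCt = (23.25−19.29) − (27.22−19.04) = 3.96 − 8.18 = -4.22; fold change = 2^4.22 = 18.636
FOS1 has the largest |ΔΔCt| = 4.22.

18.636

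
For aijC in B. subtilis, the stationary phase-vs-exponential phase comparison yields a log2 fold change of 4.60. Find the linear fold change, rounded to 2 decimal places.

24.25

Fold change = 2^(4.60) = 24.251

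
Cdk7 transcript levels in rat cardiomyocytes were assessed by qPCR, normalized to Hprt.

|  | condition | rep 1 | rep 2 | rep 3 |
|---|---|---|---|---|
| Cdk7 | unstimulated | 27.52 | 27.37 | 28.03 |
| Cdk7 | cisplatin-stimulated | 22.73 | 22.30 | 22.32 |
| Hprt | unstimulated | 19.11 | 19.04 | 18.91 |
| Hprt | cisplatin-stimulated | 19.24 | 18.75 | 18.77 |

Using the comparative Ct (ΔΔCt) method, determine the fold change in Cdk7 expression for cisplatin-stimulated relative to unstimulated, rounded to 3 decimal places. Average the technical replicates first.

Mean Ct: Cdk7 unstimulated 27.640; Cdk7 cisplatin-stimulated 22.450; Hprt unstimulated 19.020; Hprt cisplatin-stimulated 18.920
ΔCt(unstimulated) = 27.640 − 19.020 = 8.620
ΔCt(cisplatin-stimulated) = 22.450 − 18.920 = 3.530
ΔΔCt = 3.530 − 8.620 = -5.090
Fold change = 2^(−(-5.090)) = 2^5.090 = 34.0598

34.060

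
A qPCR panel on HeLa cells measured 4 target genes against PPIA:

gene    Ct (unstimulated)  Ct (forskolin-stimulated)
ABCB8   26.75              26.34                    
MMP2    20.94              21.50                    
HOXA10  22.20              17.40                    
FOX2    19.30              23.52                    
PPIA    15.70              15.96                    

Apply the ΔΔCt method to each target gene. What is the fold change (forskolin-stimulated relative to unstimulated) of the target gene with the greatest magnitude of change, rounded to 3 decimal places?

ABCB8: ΔΔCt = (26.34−15.96) − (26.75−15.70) = 10.38 − 11.05 = -0.67; fold change = 2^0.67 = 1.591
MMP2: ΔΔCt = (21.50−15.96) − (20.94−15.70) = 5.54 − 5.24 = 0.30; fold change = 2^-0.30 = 0.812
HOXA10: ΔΔCt = (17.40−15.96) − (22.20−15.70) = 1.44 − 6.50 = -5.06; fold change = 2^5.06 = 33.359
FOX2: ΔΔCt = (23.52−15.96) − (19.30−15.70) = 7.56 − 3.60 = 3.96; fold change = 2^-3.96 = 0.064
HOXA10 has the largest |ΔΔCt| = 5.06.

33.359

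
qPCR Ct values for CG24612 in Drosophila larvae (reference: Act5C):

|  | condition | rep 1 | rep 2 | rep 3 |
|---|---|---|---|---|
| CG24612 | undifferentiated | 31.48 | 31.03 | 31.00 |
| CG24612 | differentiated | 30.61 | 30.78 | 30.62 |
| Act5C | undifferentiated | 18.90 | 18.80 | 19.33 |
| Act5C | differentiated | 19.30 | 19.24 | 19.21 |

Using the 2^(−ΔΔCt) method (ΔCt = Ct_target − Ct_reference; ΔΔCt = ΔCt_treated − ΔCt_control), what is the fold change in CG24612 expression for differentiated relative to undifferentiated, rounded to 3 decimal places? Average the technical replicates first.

1.670

Mean Ct: CG24612 undifferentiated 31.170; CG24612 differentiated 30.670; Act5C undifferentiated 19.010; Act5C differentiated 19.250
ΔCt(undifferentiated) = 31.170 − 19.010 = 12.160
ΔCt(differentiated) = 30.670 − 19.250 = 11.420
ΔΔCt = 11.420 − 12.160 = -0.740
Fold change = 2^(−(-0.740)) = 2^0.740 = 1.6702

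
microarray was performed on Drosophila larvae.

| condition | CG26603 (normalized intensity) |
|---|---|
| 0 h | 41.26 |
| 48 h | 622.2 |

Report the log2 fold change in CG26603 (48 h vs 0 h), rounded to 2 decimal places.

3.91

Fold change = 622.2 / 41.26 = 15.0800
log2(15.0800) = 3.915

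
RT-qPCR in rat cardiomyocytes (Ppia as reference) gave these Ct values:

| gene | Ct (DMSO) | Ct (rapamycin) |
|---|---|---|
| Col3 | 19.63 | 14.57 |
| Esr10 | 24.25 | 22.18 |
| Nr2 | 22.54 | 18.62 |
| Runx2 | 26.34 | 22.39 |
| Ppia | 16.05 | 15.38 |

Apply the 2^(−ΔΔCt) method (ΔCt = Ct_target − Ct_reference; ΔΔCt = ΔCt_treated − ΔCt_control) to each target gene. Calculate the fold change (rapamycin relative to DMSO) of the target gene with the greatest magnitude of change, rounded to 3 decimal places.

Col3: ΔΔCt = (14.57−15.38) − (19.63−16.05) = -0.81 − 3.58 = -4.39; fold change = 2^4.39 = 20.966
Esr10: ΔΔCt = (22.18−15.38) − (24.25−16.05) = 6.80 − 8.20 = -1.40; fold change = 2^1.40 = 2.639
Nr2: ΔΔCt = (18.62−15.38) − (22.54−16.05) = 3.24 − 6.49 = -3.25; fold change = 2^3.25 = 9.514
Runx2: ΔΔCt = (22.39−15.38) − (26.34−16.05) = 7.01 − 10.29 = -3.28; fold change = 2^3.28 = 9.714
Col3 has the largest |ΔΔCt| = 4.39.

20.966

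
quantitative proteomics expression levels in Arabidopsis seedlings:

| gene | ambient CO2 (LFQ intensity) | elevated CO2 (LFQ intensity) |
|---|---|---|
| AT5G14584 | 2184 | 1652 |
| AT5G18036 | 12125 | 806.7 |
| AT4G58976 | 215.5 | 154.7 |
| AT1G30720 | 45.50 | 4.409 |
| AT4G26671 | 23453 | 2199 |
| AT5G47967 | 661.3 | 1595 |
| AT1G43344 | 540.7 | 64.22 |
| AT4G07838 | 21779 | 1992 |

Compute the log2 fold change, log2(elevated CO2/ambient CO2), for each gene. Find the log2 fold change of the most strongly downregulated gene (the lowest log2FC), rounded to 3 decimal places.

-3.910

log2(1652/2184) = -0.403  (AT5G14584)
log2(806.7/12125) = -3.910  (AT5G18036)
log2(154.7/215.5) = -0.478  (AT4G58976)
log2(4.409/45.50) = -3.367  (AT1G30720)
log2(2199/23453) = -3.415  (AT4G26671)
log2(1595/661.3) = 1.270  (AT5G47967)
log2(64.22/540.7) = -3.074  (AT1G43344)
log2(1992/21779) = -3.451  (AT4G07838)
AT5G18036 is most strongly downregulated.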